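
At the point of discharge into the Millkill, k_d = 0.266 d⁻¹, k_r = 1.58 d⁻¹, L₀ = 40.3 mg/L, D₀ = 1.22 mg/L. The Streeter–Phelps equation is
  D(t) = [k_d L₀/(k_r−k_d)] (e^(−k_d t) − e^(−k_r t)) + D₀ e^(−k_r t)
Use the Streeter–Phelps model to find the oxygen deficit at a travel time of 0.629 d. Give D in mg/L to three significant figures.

k_d L₀/(k_r−k_d) = 0.266×40.3/(1.58−0.266) = 10.72/1.314 = 8.158 mg/L.
e^(−k_d t) = e^(−0.266×0.6290) = 0.8459; e^(−k_r t) = e^(−1.58×0.6290) = 0.3702.
D = 8.158 × (0.8459 − 0.3702) + 1.22 × 0.3702 = 3.881 + 0.4516 = 4.333 mg/L.

D ≈ 4.33 mg/L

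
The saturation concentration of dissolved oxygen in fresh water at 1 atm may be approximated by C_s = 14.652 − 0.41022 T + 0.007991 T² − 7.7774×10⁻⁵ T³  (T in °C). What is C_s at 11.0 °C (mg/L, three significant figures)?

C_s = 14.652 − 0.41022×11.0 + 0.007991×11.0² − 7.7774×10⁻⁵×11.0³ = 11.00 mg/L.

C_s ≈ 11.0 mg/L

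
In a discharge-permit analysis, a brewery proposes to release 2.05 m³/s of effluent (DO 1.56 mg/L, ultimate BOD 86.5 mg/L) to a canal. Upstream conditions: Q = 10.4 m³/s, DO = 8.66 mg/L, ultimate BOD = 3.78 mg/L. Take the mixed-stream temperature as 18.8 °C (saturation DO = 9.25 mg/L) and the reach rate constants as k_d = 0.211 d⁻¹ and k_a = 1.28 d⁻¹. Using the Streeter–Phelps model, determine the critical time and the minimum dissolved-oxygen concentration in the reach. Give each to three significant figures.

Mixed DO = (10.4×8.66 + 2.05×1.56)/(10.4+2.05) = 93.26/12.45 = 7.491 mg/L.
Mixed L₀ = (10.4×3.78 + 2.05×86.5)/(12.45) = 216.6/12.45 = 17.40 mg/L.
Initial deficit D₀ = C_s − DO₀ = 9.25 − 7.491 = 1.759 mg/L.
t_c = (1/1.069) ln[(1.28/0.211)(1 − 1.759×1.069/(0.211×17.40))] = 0.9355 × ln(2.959) = 1.015 d.
D_c = (0.211/1.28) × 17.40 × e^(−0.211×1.015) = 0.1648 × 17.40 × 0.8072 = 2.315 mg/L.
Minimum DO = 9.25 − 2.315 = 6.935 mg/L.

t_c ≈ 1.01 d; minimum DO ≈ 6.93 mg/L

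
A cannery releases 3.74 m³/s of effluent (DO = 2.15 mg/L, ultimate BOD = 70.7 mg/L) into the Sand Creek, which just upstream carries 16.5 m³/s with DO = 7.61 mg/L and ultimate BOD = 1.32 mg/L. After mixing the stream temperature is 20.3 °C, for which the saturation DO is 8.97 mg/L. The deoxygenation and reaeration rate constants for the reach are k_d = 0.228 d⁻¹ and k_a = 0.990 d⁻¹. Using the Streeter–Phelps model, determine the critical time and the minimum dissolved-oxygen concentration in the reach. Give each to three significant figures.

t_c ≈ 0.850 d; minimum DO ≈ 6.29 mg/L

Mixed DO = (16.5×7.61 + 3.74×2.15)/(16.5+3.74) = 133.6/20.24 = 6.601 mg/L.
Mixed L₀ = (16.5×1.32 + 3.74×70.7)/(20.24) = 286.2/20.24 = 14.14 mg/L.
Initial deficit D₀ = C_s − DO₀ = 8.97 − 6.601 = 2.369 mg/L.
t_c = (1/0.7620) ln[(0.990/0.228)(1 − 2.369×0.7620/(0.228×14.14))] = 1.312 × ln(1.911) = 0.8499 d.
D_c = (0.228/0.990) × 14.14 × e^(−0.228×0.8499) = 0.2303 × 14.14 × 0.8238 = 2.683 mg/L.
Minimum DO = 8.97 − 2.683 = 6.287 mg/L.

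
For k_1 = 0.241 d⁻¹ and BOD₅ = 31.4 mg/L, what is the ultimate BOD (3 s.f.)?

L₀ ≈ 44.8 mg/L

BOD₅ = L₀(1 − e^(−5k_1)) ⇒ L₀ = BOD₅ / (1 − e^(−5×0.241))
= 31.4 / (1 − 0.2997) = 31.4 / 0.7003 = 44.84 mg/L.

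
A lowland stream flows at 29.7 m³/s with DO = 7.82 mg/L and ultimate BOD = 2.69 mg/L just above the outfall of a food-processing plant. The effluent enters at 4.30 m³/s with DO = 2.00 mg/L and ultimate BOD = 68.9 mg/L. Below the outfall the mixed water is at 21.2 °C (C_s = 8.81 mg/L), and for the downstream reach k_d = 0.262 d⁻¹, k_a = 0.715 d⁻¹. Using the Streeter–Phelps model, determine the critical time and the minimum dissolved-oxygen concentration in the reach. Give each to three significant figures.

Mixed DO = (29.7×7.82 + 4.30×2.00)/(29.7+4.30) = 240.9/34.00 = 7.084 mg/L.
Mixed L₀ = (29.7×2.69 + 4.30×68.9)/(34.00) = 376.2/34.00 = 11.06 mg/L.
Initial deficit D₀ = C_s − DO₀ = 8.81 − 7.084 = 1.726 mg/L.
t_c = (1/0.4530) ln[(0.715/0.262)(1 − 1.726×0.4530/(0.262×11.06))] = 2.208 × ln(1.993) = 1.522 d.
D_c = (0.262/0.715) × 11.06 × e^(−0.262×1.522) = 0.3664 × 11.06 × 0.6711 = 2.721 mg/L.
Minimum DO = 8.81 − 2.721 = 6.089 mg/L.

t_c ≈ 1.52 d; minimum DO ≈ 6.09 mg/L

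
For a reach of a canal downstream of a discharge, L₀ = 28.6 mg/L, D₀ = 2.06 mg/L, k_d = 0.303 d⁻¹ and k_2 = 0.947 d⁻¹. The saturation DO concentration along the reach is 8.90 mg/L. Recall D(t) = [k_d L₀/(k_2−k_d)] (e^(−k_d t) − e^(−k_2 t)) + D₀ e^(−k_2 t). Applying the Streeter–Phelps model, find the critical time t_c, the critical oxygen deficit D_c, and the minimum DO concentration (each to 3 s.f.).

t_c ≈ 1.51 d; D_c ≈ 5.79 mg/L; min DO ≈ 3.11 mg/L

t_c = [1/(k_2−k_d)] ln[(k_2/k_d)(1 − D₀(k_2−k_d)/(k_d L₀))]
= [1/(0.947−0.303)] ln[(0.947/0.303)(1 − 2.06×0.6440/(0.303×28.6))]
= (1/0.6440) ln[3.125 × 0.8469] = 1.553 × ln(2.647) = 1.553 × 0.9734 = 1.512 d.
D_c = (k_d/k_2) L₀ e^(−k_d t_c) = (0.303/0.947) × 28.6 × e^(−0.303×1.512) = 0.3200 × 28.6 × 0.6326 = 5.788 mg/L.
Minimum DO = C_s − D_c = 8.90 − 5.788 = 3.112 mg/L.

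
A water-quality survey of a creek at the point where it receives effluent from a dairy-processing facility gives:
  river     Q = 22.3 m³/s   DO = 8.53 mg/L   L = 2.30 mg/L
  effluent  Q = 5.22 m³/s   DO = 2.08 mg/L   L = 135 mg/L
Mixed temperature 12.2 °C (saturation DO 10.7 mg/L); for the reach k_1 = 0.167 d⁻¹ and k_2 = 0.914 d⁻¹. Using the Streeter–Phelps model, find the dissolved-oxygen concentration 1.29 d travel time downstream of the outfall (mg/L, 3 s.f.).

DO ≈ 6.59 mg/L

Mixed DO = (22.3×8.53 + 5.22×2.08)/(22.3+5.22) = 201.1/27.52 = 7.307 mg/L.
Mixed L₀ = (22.3×2.30 + 5.22×135)/(27.52) = 756.0/27.52 = 27.47 mg/L.
Initial deficit D₀ = C_s − DO₀ = 10.7 − 7.307 = 3.393 mg/L.
D(1.29) = [0.167×27.47/(0.914−0.167)](e^(−0.167×1.29) − e^(−0.914×1.29)) + 3.393 e^(−0.914×1.29)
= 6.141 × (0.8062 − 0.3076) + 3.393 × 0.3076 = 4.106 mg/L.
DO = 10.7 − 4.106 = 6.594 mg/L.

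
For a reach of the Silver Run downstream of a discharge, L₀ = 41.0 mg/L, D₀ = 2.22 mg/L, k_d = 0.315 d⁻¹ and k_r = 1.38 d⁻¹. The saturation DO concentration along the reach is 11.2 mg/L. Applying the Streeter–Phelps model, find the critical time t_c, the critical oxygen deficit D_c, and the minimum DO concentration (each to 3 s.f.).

t_c ≈ 1.20 d; D_c ≈ 6.42 mg/L; min DO ≈ 4.78 mg/L

At the critical point dD/dt = 0, so k_d L₀ e^(−k_d t) = k_r D. Substituting D(t) from the Streeter–Phelps equation and solving for t gives
t_c = ln[(k_r/k_d)(1 − D₀(k_r−k_d)/(k_d L₀))] / (k_r−k_d).
Here k_r−k_d = 1.065 d⁻¹ and 1 − D₀(k_r−k_d)/(k_d L₀) = 1 − 2.22×1.065/(0.315×41.0) = 0.8169, so
t_c = ln(4.381 × 0.8169) / 1.065 = 1.275 / 1.065 = 1.197 d.
L(t_c) = L₀ e^(−k_d t_c) = 41.0 × 0.6858 = 28.12 mg/L, and at the critical point k_r D_c = k_d L, so D_c = (0.315/1.38) × 28.12 = 6.418 mg/L.
Minimum DO = C_s − D_c = 11.2 − 6.418 = 4.782 mg/L.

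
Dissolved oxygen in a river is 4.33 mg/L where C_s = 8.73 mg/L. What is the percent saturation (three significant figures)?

49.6 % saturation

% saturation = C/C_s × 100 = 4.33/8.73 × 100 = 49.6 %.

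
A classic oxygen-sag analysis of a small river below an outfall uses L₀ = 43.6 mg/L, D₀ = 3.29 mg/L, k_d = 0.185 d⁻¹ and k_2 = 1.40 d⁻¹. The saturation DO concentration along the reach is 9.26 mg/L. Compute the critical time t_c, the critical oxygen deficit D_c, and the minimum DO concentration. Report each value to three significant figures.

With k_2/k_d = 7.568 and 1 − D₀(k_2−k_d)/(k_d L₀) = 0.5044,
t_c = ln(7.568 × 0.5044) / (1.40 − 0.185) = ln(3.817) / 1.215 = 1.340/1.215 = 1.102 d.
L(t_c) = L₀ e^(−k_d t_c) = 43.6 × 0.8155 = 35.56 mg/L, and at the critical point k_2 D_c = k_d L, so D_c = (0.185/1.40) × 35.56 = 4.698 mg/L.
Minimum DO = C_s − D_c = 9.26 − 4.698 = 4.562 mg/L.

t_c ≈ 1.10 d; D_c ≈ 4.70 mg/L; min DO ≈ 4.56 mg/L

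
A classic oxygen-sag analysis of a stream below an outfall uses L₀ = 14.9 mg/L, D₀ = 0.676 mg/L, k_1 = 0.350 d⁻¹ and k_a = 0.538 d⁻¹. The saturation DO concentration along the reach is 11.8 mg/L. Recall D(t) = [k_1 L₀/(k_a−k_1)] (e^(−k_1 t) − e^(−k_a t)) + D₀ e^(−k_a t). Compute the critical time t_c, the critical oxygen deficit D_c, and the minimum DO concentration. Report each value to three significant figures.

t_c ≈ 2.16 d; D_c ≈ 4.56 mg/L; min DO ≈ 7.24 mg/L

With k_a/k_1 = 1.537 and 1 − D₀(k_a−k_1)/(k_1 L₀) = 0.9756,
t_c = ln(1.537 × 0.9756) / (0.538 − 0.350) = ln(1.500) / 0.1880 = 0.4053/0.1880 = 2.156 d.
D_c = (k_1/k_a) L₀ e^(−k_1 t_c) = (0.350/0.538) × 14.9 × e^(−0.350×2.156) = 0.6506 × 14.9 × 0.4703 = 4.558 mg/L.
Minimum DO = C_s − D_c = 11.8 − 4.558 = 7.242 mg/L.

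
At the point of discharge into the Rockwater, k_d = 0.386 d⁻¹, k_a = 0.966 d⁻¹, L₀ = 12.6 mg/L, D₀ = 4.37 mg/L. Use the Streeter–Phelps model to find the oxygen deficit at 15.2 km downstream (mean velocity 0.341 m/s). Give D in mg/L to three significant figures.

D ≈ 4.43 mg/L

Travel time t = x/v = 15.2 km / (0.341 m/s) = 15200 m / 0.341 m/s = 44570 s = 0.5159 d.
k_d L₀/(k_a−k_d) = 0.386×12.6/(0.966−0.386) = 4.864/0.5800 = 8.386 mg/L.
e^(−k_d t) = e^(−0.386×0.5159) = 0.8194; e^(−k_a t) = e^(−0.966×0.5159) = 0.6075.
D = 8.386 × (0.8194 − 0.6075) + 4.37 × 0.6075 = 1.777 + 2.655 = 4.432 mg/L.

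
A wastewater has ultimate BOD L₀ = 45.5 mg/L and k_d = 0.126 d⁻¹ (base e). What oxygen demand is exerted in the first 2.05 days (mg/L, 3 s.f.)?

y_t = L₀(1 − e^(−k_d t)) = 45.5 × (1 − e^(−0.126×2.05))
= 45.5 × (1 − 0.7724) = 45.5 × 0.2276 = 10.36 mg/L.

y ≈ 10.4 mg/L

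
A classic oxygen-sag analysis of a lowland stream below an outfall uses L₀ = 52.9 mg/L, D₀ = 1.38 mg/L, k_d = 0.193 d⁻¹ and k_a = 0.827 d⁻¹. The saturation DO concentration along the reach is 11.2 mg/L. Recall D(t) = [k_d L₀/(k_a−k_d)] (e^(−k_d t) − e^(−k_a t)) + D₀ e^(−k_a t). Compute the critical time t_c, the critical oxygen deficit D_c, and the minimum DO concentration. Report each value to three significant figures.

t_c ≈ 2.15 d; D_c ≈ 8.15 mg/L; min DO ≈ 3.05 mg/L

At the critical point dD/dt = 0, so k_d L₀ e^(−k_d t) = k_a D. Substituting D(t) from the Streeter–Phelps equation and solving for t gives
t_c = ln[(k_a/k_d)(1 − D₀(k_a−k_d)/(k_d L₀))] / (k_a−k_d).
Here k_a−k_d = 0.6340 d⁻¹ and 1 − D₀(k_a−k_d)/(k_d L₀) = 1 − 1.38×0.6340/(0.193×52.9) = 0.9143, so
t_c = ln(4.285 × 0.9143) / 0.6340 = 1.366 / 0.6340 = 2.154 d.
L(t_c) = L₀ e^(−k_d t_c) = 52.9 × 0.6599 = 34.91 mg/L, and at the critical point k_a D_c = k_d L, so D_c = (0.193/0.827) × 34.91 = 8.147 mg/L.
Minimum DO = C_s − D_c = 11.2 − 8.147 = 3.053 mg/L.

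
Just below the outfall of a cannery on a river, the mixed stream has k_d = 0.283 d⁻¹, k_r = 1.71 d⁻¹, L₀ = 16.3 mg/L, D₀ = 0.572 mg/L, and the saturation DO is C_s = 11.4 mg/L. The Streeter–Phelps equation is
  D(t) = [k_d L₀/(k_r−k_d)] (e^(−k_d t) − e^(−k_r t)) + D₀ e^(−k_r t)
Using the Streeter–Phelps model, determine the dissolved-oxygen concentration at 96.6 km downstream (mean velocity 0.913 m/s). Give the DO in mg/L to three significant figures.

Travel time t = x/v = 96.6 km / (0.913 m/s) = 96600 m / 0.913 m/s = 105800 s = 1.225 d.
k_d L₀/(k_r−k_d) = 0.283×16.3/(1.71−0.283) = 4.613/1.427 = 3.233 mg/L.
e^(−k_d t) = e^(−0.283×1.225) = 0.7071; e^(−k_r t) = e^(−1.71×1.225) = 0.1232.
D = 3.233 × (0.7071 − 0.1232) + 0.572 × 0.1232 = 1.888 + 0.07046 = 1.958 mg/L.
DO = C_s − D = 11.4 − 1.958 = 9.442 mg/L.

DO ≈ 9.44 mg/L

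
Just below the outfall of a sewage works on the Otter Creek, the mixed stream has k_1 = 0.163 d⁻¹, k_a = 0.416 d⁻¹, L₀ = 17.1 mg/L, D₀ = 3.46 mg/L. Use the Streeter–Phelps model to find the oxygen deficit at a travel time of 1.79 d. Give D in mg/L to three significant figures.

D ≈ 4.64 mg/L

k_1 L₀/(k_a−k_1) = 0.163×17.1/(0.416−0.163) = 2.787/0.2530 = 11.02 mg/L.
e^(−k_1 t) = e^(−0.163×1.790) = 0.7469; e^(−k_a t) = e^(−0.416×1.790) = 0.4749.
D = 11.02 × (0.7469 − 0.4749) + 3.46 × 0.4749 = 2.997 + 1.643 = 4.640 mg/L.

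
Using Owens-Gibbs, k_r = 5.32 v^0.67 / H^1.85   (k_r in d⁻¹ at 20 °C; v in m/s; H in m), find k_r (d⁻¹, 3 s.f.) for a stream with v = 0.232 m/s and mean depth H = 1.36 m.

k_r ≈ 1.13 d⁻¹

k_r = 5.32 × 0.232^0.67 / 1.36^1.85 = 5.32 × 0.3757 / 1.766 = 1.132 d⁻¹.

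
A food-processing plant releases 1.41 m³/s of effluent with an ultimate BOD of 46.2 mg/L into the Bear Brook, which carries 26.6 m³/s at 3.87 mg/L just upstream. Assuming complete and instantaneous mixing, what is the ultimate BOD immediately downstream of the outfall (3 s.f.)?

6.00 mg/L

Flow-weighted mixing: C = (Q_r C_r + Q_w C_w)/(Q_r + Q_w)
= (26.6×3.87 + 1.41×46.2)/(26.6 + 1.41) = 168.1/28.01 = 6.001 mg/L.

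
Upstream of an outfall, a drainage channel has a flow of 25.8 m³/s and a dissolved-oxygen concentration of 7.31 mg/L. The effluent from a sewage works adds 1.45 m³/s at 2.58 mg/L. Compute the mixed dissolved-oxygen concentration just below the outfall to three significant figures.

Flow-weighted mixing: C = (Q_r C_r + Q_w C_w)/(Q_r + Q_w)
= (25.8×7.31 + 1.45×2.58)/(25.8 + 1.45) = 192.3/27.25 = 7.058 mg/L.

7.06 mg/L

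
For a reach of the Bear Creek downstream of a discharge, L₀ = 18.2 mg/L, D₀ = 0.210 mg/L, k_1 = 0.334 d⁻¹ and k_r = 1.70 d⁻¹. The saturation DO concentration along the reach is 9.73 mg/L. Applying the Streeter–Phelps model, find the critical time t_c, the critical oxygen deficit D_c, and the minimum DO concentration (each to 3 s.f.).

At the critical point dD/dt = 0, so k_1 L₀ e^(−k_1 t) = k_r D. Substituting D(t) from the Streeter–Phelps equation and solving for t gives
t_c = ln[(k_r/k_1)(1 − D₀(k_r−k_1)/(k_1 L₀))] / (k_r−k_1).
Here k_r−k_1 = 1.366 d⁻¹ and 1 − D₀(k_r−k_1)/(k_1 L₀) = 1 − 0.210×1.366/(0.334×18.2) = 0.9528, so
t_c = ln(5.090 × 0.9528) / 1.366 = 1.579 / 1.366 = 1.156 d.
D_c = (k_1/k_r) L₀ e^(−k_1 t_c) = (0.334/1.70) × 18.2 × e^(−0.334×1.156) = 0.1965 × 18.2 × 0.6797 = 2.431 mg/L.
Minimum DO = C_s − D_c = 9.73 − 2.431 = 7.299 mg/L.

t_c ≈ 1.16 d; D_c ≈ 2.43 mg/L; min DO ≈ 7.30 mg/L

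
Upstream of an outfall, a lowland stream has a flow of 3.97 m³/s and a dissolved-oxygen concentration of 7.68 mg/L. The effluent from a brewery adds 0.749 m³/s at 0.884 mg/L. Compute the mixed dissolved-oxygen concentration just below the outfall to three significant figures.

Flow-weighted mixing: C = (Q_r C_r + Q_w C_w)/(Q_r + Q_w)
= (3.97×7.68 + 0.749×0.884)/(3.97 + 0.749) = 31.15/4.719 = 6.601 mg/L.

6.60 mg/L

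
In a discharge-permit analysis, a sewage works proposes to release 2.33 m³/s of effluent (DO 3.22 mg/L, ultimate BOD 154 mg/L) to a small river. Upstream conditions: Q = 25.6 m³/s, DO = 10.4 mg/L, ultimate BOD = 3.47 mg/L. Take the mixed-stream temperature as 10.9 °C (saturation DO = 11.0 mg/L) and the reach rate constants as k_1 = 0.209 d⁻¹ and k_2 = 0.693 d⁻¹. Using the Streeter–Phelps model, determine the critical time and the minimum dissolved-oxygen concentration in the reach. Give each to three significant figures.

t_c ≈ 2.08 d; minimum DO ≈ 7.87 mg/L

Mixed DO = (25.6×10.4 + 2.33×3.22)/(25.6+2.33) = 273.7/27.93 = 9.801 mg/L.
Mixed L₀ = (25.6×3.47 + 2.33×154)/(27.93) = 447.7/27.93 = 16.03 mg/L.
Initial deficit D₀ = C_s − DO₀ = 11.0 − 9.801 = 1.199 mg/L.
t_c = (1/0.4840) ln[(0.693/0.209)(1 − 1.199×0.4840/(0.209×16.03))] = 2.066 × ln(2.741) = 2.084 d.
D_c = (0.209/0.693) × 16.03 × e^(−0.209×2.084) = 0.3016 × 16.03 × 0.6470 = 3.127 mg/L.
Minimum DO = 11.0 − 3.127 = 7.873 mg/L.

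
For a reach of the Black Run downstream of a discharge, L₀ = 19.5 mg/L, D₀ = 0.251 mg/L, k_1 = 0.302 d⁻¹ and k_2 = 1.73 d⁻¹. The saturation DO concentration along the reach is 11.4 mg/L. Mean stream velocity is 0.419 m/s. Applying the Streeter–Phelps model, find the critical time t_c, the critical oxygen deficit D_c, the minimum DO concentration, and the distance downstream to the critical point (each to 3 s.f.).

With k_2/k_1 = 5.728 and 1 − D₀(k_2−k_1)/(k_1 L₀) = 0.9391,
t_c = ln(5.728 × 0.9391) / (1.73 − 0.302) = ln(5.380) / 1.428 = 1.683/1.428 = 1.178 d.
L(t_c) = L₀ e^(−k_1 t_c) = 19.5 × 0.7006 = 13.66 mg/L, and at the critical point k_2 D_c = k_1 L, so D_c = (0.302/1.73) × 13.66 = 2.385 mg/L.
Minimum DO = C_s − D_c = 11.4 − 2.385 = 9.015 mg/L.
x_c = v t_c = 0.419 m/s × 1.178 d × 86400 s/d = 42660 m ≈ 42.7 km.

t_c ≈ 1.18 d; D_c ≈ 2.38 mg/L; min DO ≈ 9.02 mg/L; x_c ≈ 42.7 km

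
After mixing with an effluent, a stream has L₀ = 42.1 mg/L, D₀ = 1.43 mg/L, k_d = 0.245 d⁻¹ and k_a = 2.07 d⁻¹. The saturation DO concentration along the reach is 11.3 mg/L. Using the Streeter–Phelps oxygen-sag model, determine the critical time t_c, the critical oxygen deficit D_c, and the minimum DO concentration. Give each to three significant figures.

With k_a/k_d = 8.449 and 1 − D₀(k_a−k_d)/(k_d L₀) = 0.7470,
t_c = ln(8.449 × 0.7470) / (2.07 − 0.245) = ln(6.311) / 1.825 = 1.842/1.825 = 1.009 d.
D_c = (k_d/k_a) L₀ e^(−k_d t_c) = (0.245/2.07) × 42.1 × e^(−0.245×1.009) = 0.1184 × 42.1 × 0.7809 = 3.891 mg/L.
Minimum DO = C_s − D_c = 11.3 − 3.891 = 7.409 mg/L.

t_c ≈ 1.01 d; D_c ≈ 3.89 mg/L; min DO ≈ 7.41 mg/L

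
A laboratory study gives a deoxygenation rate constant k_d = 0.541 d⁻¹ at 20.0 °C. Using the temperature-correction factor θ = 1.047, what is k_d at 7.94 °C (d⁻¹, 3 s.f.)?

k_d(T₂) = k_d(T₁) · θ^(T₂−T₁) = 0.541 × 1.047^(7.94−20.0)
= 0.541 × 1.047^-12.1 = 0.541 × 0.5747 = 0.3109 d⁻¹.

k_d ≈ 0.311 d⁻¹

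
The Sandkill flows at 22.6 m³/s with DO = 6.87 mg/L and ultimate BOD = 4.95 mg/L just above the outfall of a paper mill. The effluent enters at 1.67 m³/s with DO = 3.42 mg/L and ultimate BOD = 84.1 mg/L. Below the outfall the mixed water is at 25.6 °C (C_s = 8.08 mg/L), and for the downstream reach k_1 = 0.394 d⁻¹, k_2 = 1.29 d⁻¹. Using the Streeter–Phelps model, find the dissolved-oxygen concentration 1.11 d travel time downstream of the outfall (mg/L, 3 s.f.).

DO ≈ 5.87 mg/L

Mixed DO = (22.6×6.87 + 1.67×3.42)/(22.6+1.67) = 161.0/24.27 = 6.633 mg/L.
Mixed L₀ = (22.6×4.95 + 1.67×84.1)/(24.27) = 252.3/24.27 = 10.40 mg/L.
Initial deficit D₀ = C_s − DO₀ = 8.08 − 6.633 = 1.447 mg/L.
D(1.11) = [0.394×10.40/(1.29−0.394)](e^(−0.394×1.11) − e^(−1.29×1.11)) + 1.447 e^(−1.29×1.11)
= 4.572 × (0.6458 − 0.2389) + 1.447 × 0.2389 = 2.206 mg/L.
DO = 8.08 − 2.206 = 5.874 mg/L.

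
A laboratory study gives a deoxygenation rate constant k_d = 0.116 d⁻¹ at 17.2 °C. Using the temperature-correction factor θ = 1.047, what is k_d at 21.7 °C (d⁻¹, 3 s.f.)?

k_d ≈ 0.143 d⁻¹

k_d(T₂) = k_d(T₁) · θ^(T₂−T₁) = 0.116 × 1.047^(21.7−17.2)
= 0.116 × 1.047^4.50 = 0.116 × 1.230 = 0.1426 d⁻¹.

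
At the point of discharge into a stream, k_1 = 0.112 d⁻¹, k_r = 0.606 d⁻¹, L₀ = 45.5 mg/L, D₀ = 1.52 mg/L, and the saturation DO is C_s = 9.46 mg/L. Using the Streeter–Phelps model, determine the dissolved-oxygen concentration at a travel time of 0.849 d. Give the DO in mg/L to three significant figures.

DO ≈ 5.34 mg/L

k_1 L₀/(k_r−k_1) = 0.112×45.5/(0.606−0.112) = 5.096/0.4940 = 10.32 mg/L.
e^(−k_1 t) = e^(−0.112×0.8490) = 0.9093; e^(−k_r t) = e^(−0.606×0.8490) = 0.5978.
D = 10.32 × (0.9093 − 0.5978) + 1.52 × 0.5978 = 3.213 + 0.9087 = 4.122 mg/L.
DO = C_s − D = 9.46 − 4.122 = 5.338 mg/L.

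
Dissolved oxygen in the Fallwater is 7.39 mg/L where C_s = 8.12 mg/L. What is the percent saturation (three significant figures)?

% saturation = C/C_s × 100 = 7.39/8.12 × 100 = 91.0 %.

91.0 % saturation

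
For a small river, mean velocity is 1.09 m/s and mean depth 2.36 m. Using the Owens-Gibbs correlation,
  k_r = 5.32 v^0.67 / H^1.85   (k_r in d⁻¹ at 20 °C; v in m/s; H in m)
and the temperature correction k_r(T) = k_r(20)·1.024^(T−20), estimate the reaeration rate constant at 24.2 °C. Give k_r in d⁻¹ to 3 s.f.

k_r(20) = 5.32 × 1.09^0.67 / 2.36^1.85 = 5.32 × 1.059 / 4.897 = 1.151 d⁻¹.
k_r(24.2) = 1.151 × 1.024^(24.2−20) = 1.151 × 1.105 = 1.272 d⁻¹.

k_r ≈ 1.27 d⁻¹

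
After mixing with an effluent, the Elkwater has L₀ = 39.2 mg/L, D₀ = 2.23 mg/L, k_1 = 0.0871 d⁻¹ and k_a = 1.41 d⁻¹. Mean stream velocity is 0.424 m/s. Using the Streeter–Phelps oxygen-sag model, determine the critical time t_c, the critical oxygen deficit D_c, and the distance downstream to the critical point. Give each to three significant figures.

At the critical point dD/dt = 0, so k_1 L₀ e^(−k_1 t) = k_a D. Substituting D(t) from the Streeter–Phelps equation and solving for t gives
t_c = ln[(k_a/k_1)(1 − D₀(k_a−k_1)/(k_1 L₀))] / (k_a−k_1).
Here k_a−k_1 = 1.323 d⁻¹ and 1 − D₀(k_a−k_1)/(k_1 L₀) = 1 − 2.23×1.323/(0.0871×39.2) = 0.1360, so
t_c = ln(16.19 × 0.1360) / 1.323 = 0.7890 / 1.323 = 0.5964 d.
D_c = (k_1/k_a) L₀ e^(−k_1 t_c) = (0.0871/1.41) × 39.2 × e^(−0.0871×0.5964) = 0.06177 × 39.2 × 0.9494 = 2.299 mg/L.
x_c = v t_c = 0.424 m/s × 0.5964 d × 86400 s/d = 21850 m ≈ 21.8 km.

t_c ≈ 0.596 d; D_c ≈ 2.30 mg/L; x_c ≈ 21.8 km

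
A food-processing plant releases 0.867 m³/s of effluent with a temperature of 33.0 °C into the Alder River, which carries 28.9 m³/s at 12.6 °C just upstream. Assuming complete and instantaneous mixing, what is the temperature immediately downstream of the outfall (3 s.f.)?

13.2 °C

Flow-weighted mixing: C = (Q_r C_r + Q_w C_w)/(Q_r + Q_w)
= (28.9×12.6 + 0.867×33.0)/(28.9 + 0.867) = 392.8/29.77 = 13.19 °C.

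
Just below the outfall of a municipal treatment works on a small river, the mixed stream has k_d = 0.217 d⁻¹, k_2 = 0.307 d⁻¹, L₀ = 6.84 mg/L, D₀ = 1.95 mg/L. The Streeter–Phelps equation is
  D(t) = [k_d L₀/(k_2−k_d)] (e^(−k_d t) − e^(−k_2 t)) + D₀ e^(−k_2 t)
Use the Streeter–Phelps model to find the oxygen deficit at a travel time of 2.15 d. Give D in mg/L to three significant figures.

D ≈ 2.83 mg/L

k_d L₀/(k_2−k_d) = 0.217×6.84/(0.307−0.217) = 1.484/0.09000 = 16.49 mg/L.
e^(−k_d t) = e^(−0.217×2.150) = 0.6272; e^(−k_2 t) = e^(−0.307×2.150) = 0.5168.
D = 16.49 × (0.6272 − 0.5168) + 1.95 × 0.5168 = 1.820 + 1.008 = 2.827 mg/L.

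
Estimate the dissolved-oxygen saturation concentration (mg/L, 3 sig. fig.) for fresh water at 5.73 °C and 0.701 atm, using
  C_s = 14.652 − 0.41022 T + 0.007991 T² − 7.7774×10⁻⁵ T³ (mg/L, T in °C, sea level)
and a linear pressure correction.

C_s ≈ 8.80 mg/L

At sea level: C_s = 14.652 − 0.41022×5.73 + 0.007991×5.73² − 7.7774×10⁻⁵×5.73³ = 12.55 mg/L.
Pressure correction: C_s' = 12.55 × 0.701 = 8.797 mg/L.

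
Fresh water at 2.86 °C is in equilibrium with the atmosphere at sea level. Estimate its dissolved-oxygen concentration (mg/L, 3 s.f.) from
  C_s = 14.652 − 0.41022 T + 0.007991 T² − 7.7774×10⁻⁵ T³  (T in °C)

C_s ≈ 13.5 mg/L

C_s = 14.652 − 0.41022×2.86 + 0.007991×2.86² − 7.7774×10⁻⁵×2.86³ = 13.54 mg/L.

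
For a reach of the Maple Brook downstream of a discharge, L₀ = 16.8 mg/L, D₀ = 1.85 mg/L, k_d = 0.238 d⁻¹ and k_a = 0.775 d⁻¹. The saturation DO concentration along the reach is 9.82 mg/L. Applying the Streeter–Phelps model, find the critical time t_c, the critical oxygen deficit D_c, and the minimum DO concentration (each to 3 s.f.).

t_c ≈ 1.67 d; D_c ≈ 3.47 mg/L; min DO ≈ 6.35 mg/L

t_c = [1/(k_a−k_d)] ln[(k_a/k_d)(1 − D₀(k_a−k_d)/(k_d L₀))]
= [1/(0.775−0.238)] ln[(0.775/0.238)(1 − 1.85×0.5370/(0.238×16.8))]
= (1/0.5370) ln[3.256 × 0.7515] = 1.862 × ln(2.447) = 1.862 × 0.8950 = 1.667 d.
D_c = (k_d/k_a) L₀ e^(−k_d t_c) = (0.238/0.775) × 16.8 × e^(−0.238×1.667) = 0.3071 × 16.8 × 0.6726 = 3.470 mg/L.
Minimum DO = C_s − D_c = 9.82 − 3.470 = 6.350 mg/L.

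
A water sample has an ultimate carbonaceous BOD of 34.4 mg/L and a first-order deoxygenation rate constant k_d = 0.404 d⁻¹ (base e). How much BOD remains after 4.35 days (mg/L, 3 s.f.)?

L_t = L₀ e^(−k_d t) = 34.4 × e^(−0.404×4.35) = 34.4 × 0.1725 = 5.934 mg/L.

L ≈ 5.93 mg/L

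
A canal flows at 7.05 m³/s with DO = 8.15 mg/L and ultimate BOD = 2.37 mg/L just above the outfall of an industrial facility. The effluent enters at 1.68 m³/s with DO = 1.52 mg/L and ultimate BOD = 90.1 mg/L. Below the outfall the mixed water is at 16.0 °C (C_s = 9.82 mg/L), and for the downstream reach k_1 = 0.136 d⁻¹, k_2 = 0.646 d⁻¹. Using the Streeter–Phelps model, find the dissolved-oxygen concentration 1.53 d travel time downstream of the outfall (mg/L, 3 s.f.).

Mixed DO = (7.05×8.15 + 1.68×1.52)/(7.05+1.68) = 60.01/8.730 = 6.874 mg/L.
Mixed L₀ = (7.05×2.37 + 1.68×90.1)/(8.730) = 168.1/8.730 = 19.25 mg/L.
Initial deficit D₀ = C_s − DO₀ = 9.82 − 6.874 = 2.946 mg/L.
D(1.53) = [0.136×19.25/(0.646−0.136)](e^(−0.136×1.53) − e^(−0.646×1.53)) + 2.946 e^(−0.646×1.53)
= 5.134 × (0.8121 − 0.3722) + 2.946 × 0.3722 = 3.355 mg/L.
DO = 9.82 − 3.355 = 6.465 mg/L.

DO ≈ 6.46 mg/L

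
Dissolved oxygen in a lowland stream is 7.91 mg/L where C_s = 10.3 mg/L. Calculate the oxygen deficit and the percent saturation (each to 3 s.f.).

D = C_s − C = 10.3 − 7.91 = 2.39 mg/L.
% saturation = 7.91/10.3 × 100 = 76.8 %.

D ≈ 2.39 mg/L; 76.8 % saturation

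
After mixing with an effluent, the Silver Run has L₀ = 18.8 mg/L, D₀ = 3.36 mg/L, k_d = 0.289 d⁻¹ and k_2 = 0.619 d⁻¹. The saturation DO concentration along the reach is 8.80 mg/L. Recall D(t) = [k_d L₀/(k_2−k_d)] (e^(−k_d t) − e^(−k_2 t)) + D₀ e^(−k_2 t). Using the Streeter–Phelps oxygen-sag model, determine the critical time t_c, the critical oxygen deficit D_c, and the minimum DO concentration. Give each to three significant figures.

t_c ≈ 1.62 d; D_c ≈ 5.50 mg/L; min DO ≈ 3.30 mg/L

At the critical point dD/dt = 0, so k_d L₀ e^(−k_d t) = k_2 D. Substituting D(t) from the Streeter–Phelps equation and solving for t gives
t_c = ln[(k_2/k_d)(1 − D₀(k_2−k_d)/(k_d L₀))] / (k_2−k_d).
Here k_2−k_d = 0.3300 d⁻¹ and 1 − D₀(k_2−k_d)/(k_d L₀) = 1 − 3.36×0.3300/(0.289×18.8) = 0.7959, so
t_c = ln(2.142 × 0.7959) / 0.3300 = 0.5334 / 0.3300 = 1.616 d.
L(t_c) = L₀ e^(−k_d t_c) = 18.8 × 0.6268 = 11.78 mg/L, and at the critical point k_2 D_c = k_d L, so D_c = (0.289/0.619) × 11.78 = 5.502 mg/L.
Minimum DO = C_s − D_c = 8.80 − 5.502 = 3.298 mg/L.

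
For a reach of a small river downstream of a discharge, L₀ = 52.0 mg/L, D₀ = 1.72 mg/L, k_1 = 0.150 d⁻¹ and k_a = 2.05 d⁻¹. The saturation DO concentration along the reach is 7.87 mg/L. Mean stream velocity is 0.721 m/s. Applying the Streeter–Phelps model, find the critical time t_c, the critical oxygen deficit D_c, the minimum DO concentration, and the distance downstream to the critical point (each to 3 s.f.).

t_c = [1/(k_a−k_1)] ln[(k_a/k_1)(1 − D₀(k_a−k_1)/(k_1 L₀))]
= [1/(2.05−0.150)] ln[(2.05/0.150)(1 − 1.72×1.900/(0.150×52.0))]
= (1/1.900) ln[13.67 × 0.5810] = 0.5263 × ln(7.941) = 0.5263 × 2.072 = 1.091 d.
D_c = (k_1/k_a) L₀ e^(−k_1 t_c) = (0.150/2.05) × 52.0 × e^(−0.150×1.091) = 0.07317 × 52.0 × 0.8491 = 3.231 mg/L.
Minimum DO = C_s − D_c = 7.87 − 3.231 = 4.639 mg/L.
x_c = v t_c = 0.721 m/s × 1.091 d × 86400 s/d = 67930 m ≈ 67.9 km.

t_c ≈ 1.09 d; D_c ≈ 3.23 mg/L; min DO ≈ 4.64 mg/L; x_c ≈ 67.9 km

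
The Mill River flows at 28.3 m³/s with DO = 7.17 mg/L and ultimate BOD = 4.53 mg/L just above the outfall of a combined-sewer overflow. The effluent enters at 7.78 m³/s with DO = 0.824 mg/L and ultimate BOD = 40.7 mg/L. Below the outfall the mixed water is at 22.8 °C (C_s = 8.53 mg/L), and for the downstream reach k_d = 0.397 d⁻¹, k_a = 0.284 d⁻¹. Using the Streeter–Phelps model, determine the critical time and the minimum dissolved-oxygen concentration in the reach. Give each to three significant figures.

t_c ≈ 2.42 d; minimum DO ≈ 1.95 mg/L

Mixed DO = (28.3×7.17 + 7.78×0.824)/(28.3+7.78) = 209.3/36.08 = 5.802 mg/L.
Mixed L₀ = (28.3×4.53 + 7.78×40.7)/(36.08) = 444.8/36.08 = 12.33 mg/L.
Initial deficit D₀ = C_s − DO₀ = 8.53 − 5.802 = 2.728 mg/L.
t_c = (1/-0.1130) ln[(0.284/0.397)(1 − 2.728×-0.1130/(0.397×12.33))] = -8.850 × ln(0.7604) = 2.424 d.
D_c = (0.397/0.284) × 12.33 × e^(−0.397×2.424) = 1.398 × 12.33 × 0.3820 = 6.585 mg/L.
Minimum DO = 8.53 − 6.585 = 1.945 mg/L.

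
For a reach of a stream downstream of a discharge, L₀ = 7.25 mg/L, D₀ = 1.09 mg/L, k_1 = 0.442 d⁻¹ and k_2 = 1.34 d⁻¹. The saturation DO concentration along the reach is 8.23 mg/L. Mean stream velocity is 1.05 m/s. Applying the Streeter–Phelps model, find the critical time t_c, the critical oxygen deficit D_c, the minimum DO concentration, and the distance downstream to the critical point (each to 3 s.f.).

t_c ≈ 0.829 d; D_c ≈ 1.66 mg/L; min DO ≈ 6.57 mg/L; x_c ≈ 75.2 km

At the critical point dD/dt = 0, so k_1 L₀ e^(−k_1 t) = k_2 D. Substituting D(t) from the Streeter–Phelps equation and solving for t gives
t_c = ln[(k_2/k_1)(1 − D₀(k_2−k_1)/(k_1 L₀))] / (k_2−k_1).
Here k_2−k_1 = 0.8980 d⁻¹ and 1 − D₀(k_2−k_1)/(k_1 L₀) = 1 − 1.09×0.8980/(0.442×7.25) = 0.6945, so
t_c = ln(3.032 × 0.6945) / 0.8980 = 0.7446 / 0.8980 = 0.8292 d.
L(t_c) = L₀ e^(−k_1 t_c) = 7.25 × 0.6932 = 5.025 mg/L, and at the critical point k_2 D_c = k_1 L, so D_c = (0.442/1.34) × 5.025 = 1.658 mg/L.
Minimum DO = C_s − D_c = 8.23 − 1.658 = 6.572 mg/L.
x_c = v t_c = 1.05 m/s × 0.8292 d × 86400 s/d = 75230 m ≈ 75.2 km.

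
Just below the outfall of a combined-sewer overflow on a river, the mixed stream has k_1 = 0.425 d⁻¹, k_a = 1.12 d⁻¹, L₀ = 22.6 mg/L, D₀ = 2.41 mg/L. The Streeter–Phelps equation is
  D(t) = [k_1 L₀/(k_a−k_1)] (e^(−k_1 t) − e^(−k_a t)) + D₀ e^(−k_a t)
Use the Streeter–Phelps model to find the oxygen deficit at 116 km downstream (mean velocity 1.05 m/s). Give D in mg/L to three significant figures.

D ≈ 5.30 mg/L

Travel time t = x/v = 116 km / (1.05 m/s) = 116000 m / 1.05 m/s = 110500 s = 1.279 d.
k_1 L₀/(k_a−k_1) = 0.425×22.6/(1.12−0.425) = 9.605/0.6950 = 13.82 mg/L.
e^(−k_1 t) = e^(−0.425×1.279) = 0.5808; e^(−k_a t) = e^(−1.12×1.279) = 0.2388.
D = 13.82 × (0.5808 − 0.2388) + 2.41 × 0.2388 = 4.726 + 0.5755 = 5.301 mg/L.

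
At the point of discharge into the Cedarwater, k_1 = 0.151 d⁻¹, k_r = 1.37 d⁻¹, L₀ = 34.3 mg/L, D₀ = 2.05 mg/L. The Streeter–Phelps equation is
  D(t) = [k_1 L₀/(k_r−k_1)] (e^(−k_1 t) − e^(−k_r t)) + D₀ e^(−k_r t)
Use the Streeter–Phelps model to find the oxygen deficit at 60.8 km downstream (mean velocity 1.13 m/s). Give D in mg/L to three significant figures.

Travel time t = x/v = 60.8 km / (1.13 m/s) = 60800 m / 1.13 m/s = 53810 s = 0.6227 d.
k_1 L₀/(k_r−k_1) = 0.151×34.3/(1.37−0.151) = 5.179/1.219 = 4.249 mg/L.
e^(−k_1 t) = e^(−0.151×0.6227) = 0.9103; e^(−k_r t) = e^(−1.37×0.6227) = 0.4261.
D = 4.249 × (0.9103 − 0.4261) + 2.05 × 0.4261 = 2.057 + 0.8734 = 2.931 mg/L.

D ≈ 2.93 mg/L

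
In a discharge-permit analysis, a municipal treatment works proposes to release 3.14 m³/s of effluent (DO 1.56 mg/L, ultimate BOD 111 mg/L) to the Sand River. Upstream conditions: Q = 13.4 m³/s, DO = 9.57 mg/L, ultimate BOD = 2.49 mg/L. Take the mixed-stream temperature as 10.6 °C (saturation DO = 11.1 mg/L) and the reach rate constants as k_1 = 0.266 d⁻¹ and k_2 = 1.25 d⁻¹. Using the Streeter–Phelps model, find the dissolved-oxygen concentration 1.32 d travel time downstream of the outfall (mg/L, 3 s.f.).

DO ≈ 7.32 mg/L

Mixed DO = (13.4×9.57 + 3.14×1.56)/(13.4+3.14) = 133.1/16.54 = 8.049 mg/L.
Mixed L₀ = (13.4×2.49 + 3.14×111)/(16.54) = 381.9/16.54 = 23.09 mg/L.
Initial deficit D₀ = C_s − DO₀ = 11.1 − 8.049 = 3.051 mg/L.
D(1.32) = [0.266×23.09/(1.25−0.266)](e^(−0.266×1.32) − e^(−1.25×1.32)) + 3.051 e^(−1.25×1.32)
= 6.242 × (0.7039 − 0.1920) + 3.051 × 0.1920 = 3.781 mg/L.
DO = 11.1 − 3.781 = 7.319 mg/L.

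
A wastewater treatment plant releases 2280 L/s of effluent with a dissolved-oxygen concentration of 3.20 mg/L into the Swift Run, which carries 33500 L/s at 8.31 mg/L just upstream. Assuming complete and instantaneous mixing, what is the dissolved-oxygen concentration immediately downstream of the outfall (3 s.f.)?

7.98 mg/L

Flow-weighted mixing: C = (Q_r C_r + Q_w C_w)/(Q_r + Q_w)
= (33500×8.31 + 2280×3.20)/(33500 + 2280) = 285700/35780 = 7.984 mg/L.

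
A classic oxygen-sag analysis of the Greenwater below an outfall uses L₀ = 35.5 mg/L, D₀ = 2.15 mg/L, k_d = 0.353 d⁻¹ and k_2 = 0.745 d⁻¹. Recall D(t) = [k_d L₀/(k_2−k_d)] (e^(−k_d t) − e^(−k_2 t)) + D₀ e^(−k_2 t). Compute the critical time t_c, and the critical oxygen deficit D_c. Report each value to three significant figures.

At the critical point dD/dt = 0, so k_d L₀ e^(−k_d t) = k_2 D. Substituting D(t) from the Streeter–Phelps equation and solving for t gives
t_c = ln[(k_2/k_d)(1 − D₀(k_2−k_d)/(k_d L₀))] / (k_2−k_d).
Here k_2−k_d = 0.3920 d⁻¹ and 1 − D₀(k_2−k_d)/(k_d L₀) = 1 − 2.15×0.3920/(0.353×35.5) = 0.9327, so
t_c = ln(2.110 × 0.9327) / 0.3920 = 0.6773 / 0.3920 = 1.728 d.
D_c = (k_d/k_2) L₀ e^(−k_d t_c) = (0.353/0.745) × 35.5 × e^(−0.353×1.728) = 0.4738 × 35.5 × 0.5434 = 9.140 mg/L.

t_c ≈ 1.73 d; D_c ≈ 9.14 mg/L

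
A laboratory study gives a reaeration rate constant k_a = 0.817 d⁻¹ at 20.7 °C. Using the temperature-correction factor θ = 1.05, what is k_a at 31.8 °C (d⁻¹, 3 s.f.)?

k_a ≈ 1.40 d⁻¹

k_a(T₂) = k_a(T₁) · θ^(T₂−T₁) = 0.817 × 1.05^(31.8−20.7)
= 0.817 × 1.05^11.1 = 0.817 × 1.719 = 1.404 d⁻¹.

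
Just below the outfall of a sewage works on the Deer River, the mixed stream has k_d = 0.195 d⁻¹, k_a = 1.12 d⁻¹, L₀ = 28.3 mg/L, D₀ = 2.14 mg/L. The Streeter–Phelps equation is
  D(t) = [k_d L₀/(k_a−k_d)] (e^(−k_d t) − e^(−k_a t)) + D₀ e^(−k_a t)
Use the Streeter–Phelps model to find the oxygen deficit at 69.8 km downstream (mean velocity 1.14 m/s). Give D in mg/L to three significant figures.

Travel time t = x/v = 69.8 km / (1.14 m/s) = 69800 m / 1.14 m/s = 61230 s = 0.7087 d.
k_d L₀/(k_a−k_d) = 0.195×28.3/(1.12−0.195) = 5.519/0.9250 = 5.966 mg/L.
e^(−k_d t) = e^(−0.195×0.7087) = 0.8709; e^(−k_a t) = e^(−1.12×0.7087) = 0.4522.
D = 5.966 × (0.8709 − 0.4522) + 2.14 × 0.4522 = 2.498 + 0.9676 = 3.466 mg/L.

D ≈ 3.47 mg/L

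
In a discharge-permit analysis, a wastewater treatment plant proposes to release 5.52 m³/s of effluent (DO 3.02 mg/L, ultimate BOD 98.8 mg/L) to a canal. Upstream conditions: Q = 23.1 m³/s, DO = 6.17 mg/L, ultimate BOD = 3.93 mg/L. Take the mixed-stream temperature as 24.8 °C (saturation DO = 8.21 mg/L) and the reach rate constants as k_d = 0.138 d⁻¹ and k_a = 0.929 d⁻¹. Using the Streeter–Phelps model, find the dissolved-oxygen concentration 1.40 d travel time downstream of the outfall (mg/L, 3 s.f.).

Mixed DO = (23.1×6.17 + 5.52×3.02)/(23.1+5.52) = 159.2/28.62 = 5.562 mg/L.
Mixed L₀ = (23.1×3.93 + 5.52×98.8)/(28.62) = 636.2/28.62 = 22.23 mg/L.
Initial deficit D₀ = C_s − DO₀ = 8.21 − 5.562 = 2.648 mg/L.
D(1.40) = [0.138×22.23/(0.929−0.138)](e^(−0.138×1.40) − e^(−0.929×1.40)) + 2.648 e^(−0.929×1.40)
= 3.878 × (0.8243 − 0.2724) + 2.648 × 0.2724 = 2.862 mg/L.
DO = 8.21 − 2.862 = 5.348 mg/L.

DO ≈ 5.35 mg/L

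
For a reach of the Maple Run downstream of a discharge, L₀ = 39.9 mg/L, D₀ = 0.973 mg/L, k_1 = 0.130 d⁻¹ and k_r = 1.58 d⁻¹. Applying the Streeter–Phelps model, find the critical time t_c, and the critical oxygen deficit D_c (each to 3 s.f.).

With k_r/k_1 = 12.15 and 1 − D₀(k_r−k_1)/(k_1 L₀) = 0.7280,
t_c = ln(12.15 × 0.7280) / (1.58 − 0.130) = ln(8.848) / 1.450 = 2.180/1.450 = 1.504 d.
L(t_c) = L₀ e^(−k_1 t_c) = 39.9 × 0.8225 = 32.82 mg/L, and at the critical point k_r D_c = k_1 L, so D_c = (0.130/1.58) × 32.82 = 2.700 mg/L.

t_c ≈ 1.50 d; D_c ≈ 2.70 mg/L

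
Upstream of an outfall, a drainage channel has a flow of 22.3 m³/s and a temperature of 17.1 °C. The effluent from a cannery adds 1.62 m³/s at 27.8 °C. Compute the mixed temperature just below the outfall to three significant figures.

17.8 °C

Flow-weighted mixing: C = (Q_r C_r + Q_w C_w)/(Q_r + Q_w)
= (22.3×17.1 + 1.62×27.8)/(22.3 + 1.62) = 426.4/23.92 = 17.82 °C.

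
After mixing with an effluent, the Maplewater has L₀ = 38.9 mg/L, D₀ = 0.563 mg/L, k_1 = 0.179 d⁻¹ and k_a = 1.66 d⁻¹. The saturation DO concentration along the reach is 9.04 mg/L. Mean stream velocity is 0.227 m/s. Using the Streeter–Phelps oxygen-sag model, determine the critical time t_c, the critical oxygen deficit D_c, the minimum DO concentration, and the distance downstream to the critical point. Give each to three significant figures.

t_c = [1/(k_a−k_1)] ln[(k_a/k_1)(1 − D₀(k_a−k_1)/(k_1 L₀))]
= [1/(1.66−0.179)] ln[(1.66/0.179)(1 − 0.563×1.481/(0.179×38.9))]
= (1/1.481) ln[9.274 × 0.8803] = 0.6752 × ln(8.163) = 0.6752 × 2.100 = 1.418 d.
D_c = (k_1/k_a) L₀ e^(−k_1 t_c) = (0.179/1.66) × 38.9 × e^(−0.179×1.418) = 0.1078 × 38.9 × 0.7759 = 3.254 mg/L.
Minimum DO = C_s − D_c = 9.04 − 3.254 = 5.786 mg/L.
x_c = v t_c = 0.227 m/s × 1.418 d × 86400 s/d = 27810 m ≈ 27.8 km.

t_c ≈ 1.42 d; D_c ≈ 3.25 mg/L; min DO ≈ 5.79 mg/L; x_c ≈ 27.8 km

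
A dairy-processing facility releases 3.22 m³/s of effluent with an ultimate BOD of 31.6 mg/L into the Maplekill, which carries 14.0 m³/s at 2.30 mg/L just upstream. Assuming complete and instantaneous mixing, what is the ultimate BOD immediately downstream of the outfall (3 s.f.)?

Flow-weighted mixing: C = (Q_r C_r + Q_w C_w)/(Q_r + Q_w)
= (14.0×2.30 + 3.22×31.6)/(14.0 + 3.22) = 134.0/17.22 = 7.779 mg/L.

7.78 mg/L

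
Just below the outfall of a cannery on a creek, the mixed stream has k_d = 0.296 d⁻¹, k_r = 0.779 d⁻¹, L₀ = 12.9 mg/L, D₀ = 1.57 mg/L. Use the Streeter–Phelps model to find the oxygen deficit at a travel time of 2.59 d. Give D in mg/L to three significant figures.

D ≈ 2.83 mg/L

k_d L₀/(k_r−k_d) = 0.296×12.9/(0.779−0.296) = 3.818/0.4830 = 7.906 mg/L.
e^(−k_d t) = e^(−0.296×2.590) = 0.4646; e^(−k_r t) = e^(−0.779×2.590) = 0.1330.
D = 7.906 × (0.4646 − 0.1330) + 1.57 × 0.1330 = 2.621 + 0.2088 = 2.830 mg/L.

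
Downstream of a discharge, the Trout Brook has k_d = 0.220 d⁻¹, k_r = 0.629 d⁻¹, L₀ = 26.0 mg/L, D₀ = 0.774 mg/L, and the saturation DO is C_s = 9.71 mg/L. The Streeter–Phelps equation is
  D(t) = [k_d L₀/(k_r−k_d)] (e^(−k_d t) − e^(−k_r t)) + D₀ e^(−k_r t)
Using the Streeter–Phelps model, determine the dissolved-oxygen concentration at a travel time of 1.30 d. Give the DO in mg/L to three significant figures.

DO ≈ 5.04 mg/L

k_d L₀/(k_r−k_d) = 0.220×26.0/(0.629−0.220) = 5.720/0.4090 = 13.99 mg/L.
e^(−k_d t) = e^(−0.220×1.300) = 0.7513; e^(−k_r t) = e^(−0.629×1.300) = 0.4414.
D = 13.99 × (0.7513 − 0.4414) + 0.774 × 0.4414 = 4.333 + 0.3417 = 4.675 mg/L.
DO = C_s − D = 9.71 − 4.675 = 5.035 mg/L.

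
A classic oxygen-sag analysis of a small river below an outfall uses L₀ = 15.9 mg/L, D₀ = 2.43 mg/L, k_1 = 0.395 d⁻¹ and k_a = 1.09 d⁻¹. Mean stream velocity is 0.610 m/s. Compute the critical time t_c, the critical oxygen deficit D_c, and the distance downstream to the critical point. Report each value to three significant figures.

t_c ≈ 1.01 d; D_c ≈ 3.87 mg/L; x_c ≈ 53.2 km

With k_a/k_1 = 2.759 and 1 − D₀(k_a−k_1)/(k_1 L₀) = 0.7311,
t_c = ln(2.759 × 0.7311) / (1.09 − 0.395) = ln(2.017) / 0.6950 = 0.7018/0.6950 = 1.010 d.
L(t_c) = L₀ e^(−k_1 t_c) = 15.9 × 0.6711 = 10.67 mg/L, and at the critical point k_a D_c = k_1 L, so D_c = (0.395/1.09) × 10.67 = 3.867 mg/L.
x_c = v t_c = 0.610 m/s × 1.010 d × 86400 s/d = 53220 m ≈ 53.2 km.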